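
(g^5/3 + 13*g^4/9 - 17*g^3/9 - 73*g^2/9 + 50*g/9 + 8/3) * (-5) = -5*g^5/3 - 65*g^4/9 + 85*g^3/9 + 365*g^2/9 - 250*g/9 - 40/3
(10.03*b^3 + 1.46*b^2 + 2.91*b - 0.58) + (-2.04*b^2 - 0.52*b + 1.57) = 10.03*b^3 - 0.58*b^2 + 2.39*b + 0.99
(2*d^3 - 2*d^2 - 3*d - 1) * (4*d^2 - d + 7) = 8*d^5 - 10*d^4 + 4*d^3 - 15*d^2 - 20*d - 7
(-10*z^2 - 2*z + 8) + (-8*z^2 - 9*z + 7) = -18*z^2 - 11*z + 15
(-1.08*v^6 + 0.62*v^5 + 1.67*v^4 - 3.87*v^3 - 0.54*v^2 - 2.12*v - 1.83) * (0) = 0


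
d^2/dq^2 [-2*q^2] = -4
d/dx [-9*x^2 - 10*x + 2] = -18*x - 10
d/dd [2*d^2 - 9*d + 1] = 4*d - 9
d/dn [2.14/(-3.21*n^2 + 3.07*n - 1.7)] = (13.7388*n - 6.5698)/(3.21*n^2 - 3.07*n + 1.7)^2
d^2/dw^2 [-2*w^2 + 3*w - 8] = -4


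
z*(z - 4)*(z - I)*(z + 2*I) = z^4 - 4*z^3 + I*z^3 + 2*z^2 - 4*I*z^2 - 8*z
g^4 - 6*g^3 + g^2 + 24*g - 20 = (g - 5)*(g - 2)*(g - 1)*(g + 2)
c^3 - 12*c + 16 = (c - 2)^2*(c + 4)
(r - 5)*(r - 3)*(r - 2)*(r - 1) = r^4 - 11*r^3 + 41*r^2 - 61*r + 30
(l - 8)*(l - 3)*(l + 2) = l^3 - 9*l^2 + 2*l + 48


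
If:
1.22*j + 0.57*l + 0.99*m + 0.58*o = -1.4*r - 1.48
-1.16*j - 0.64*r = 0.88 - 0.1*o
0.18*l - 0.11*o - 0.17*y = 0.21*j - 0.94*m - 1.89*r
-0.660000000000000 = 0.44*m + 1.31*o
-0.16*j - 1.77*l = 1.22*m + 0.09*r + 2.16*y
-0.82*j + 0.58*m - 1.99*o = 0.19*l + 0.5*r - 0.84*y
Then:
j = -1.02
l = 0.75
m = -1.28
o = -0.07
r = 0.46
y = 0.16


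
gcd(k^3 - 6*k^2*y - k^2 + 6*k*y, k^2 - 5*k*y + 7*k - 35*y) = 1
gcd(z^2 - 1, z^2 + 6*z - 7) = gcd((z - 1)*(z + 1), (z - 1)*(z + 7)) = z - 1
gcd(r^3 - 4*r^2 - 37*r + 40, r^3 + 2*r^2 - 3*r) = r - 1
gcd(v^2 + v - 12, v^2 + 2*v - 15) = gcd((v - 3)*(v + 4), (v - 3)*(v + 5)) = v - 3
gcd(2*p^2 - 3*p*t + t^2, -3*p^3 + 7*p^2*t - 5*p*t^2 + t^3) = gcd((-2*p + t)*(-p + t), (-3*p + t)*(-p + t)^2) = p - t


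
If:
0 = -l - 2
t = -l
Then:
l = -2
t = 2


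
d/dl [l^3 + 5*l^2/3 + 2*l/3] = 3*l^2 + 10*l/3 + 2/3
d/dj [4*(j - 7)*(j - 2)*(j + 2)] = 12*j^2 - 56*j - 16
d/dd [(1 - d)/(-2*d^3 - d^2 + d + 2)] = (-4*d - 3)/(4*d^4 + 12*d^3 + 17*d^2 + 12*d + 4)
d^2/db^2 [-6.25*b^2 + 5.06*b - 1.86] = -12.5000000000000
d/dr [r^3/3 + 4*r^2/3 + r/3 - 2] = r^2 + 8*r/3 + 1/3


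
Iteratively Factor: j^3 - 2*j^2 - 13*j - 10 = (j - 5)*(j^2 + 3*j + 2) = (j - 5)*(j + 1)*(j + 2)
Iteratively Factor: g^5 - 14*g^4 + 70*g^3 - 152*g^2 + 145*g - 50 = (g - 1)*(g^4 - 13*g^3 + 57*g^2 - 95*g + 50) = (g - 2)*(g - 1)*(g^3 - 11*g^2 + 35*g - 25) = (g - 5)*(g - 2)*(g - 1)*(g^2 - 6*g + 5) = (g - 5)^2*(g - 2)*(g - 1)*(g - 1)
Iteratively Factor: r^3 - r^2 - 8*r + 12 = (r - 2)*(r^2 + r - 6) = (r - 2)*(r + 3)*(r - 2)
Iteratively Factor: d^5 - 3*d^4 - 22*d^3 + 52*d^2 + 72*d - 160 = (d - 2)*(d^4 - d^3 - 24*d^2 + 4*d + 80) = (d - 2)*(d + 4)*(d^3 - 5*d^2 - 4*d + 20) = (d - 2)^2*(d + 4)*(d^2 - 3*d - 10) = (d - 5)*(d - 2)^2*(d + 4)*(d + 2)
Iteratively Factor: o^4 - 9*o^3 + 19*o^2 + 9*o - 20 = (o - 4)*(o^3 - 5*o^2 - o + 5) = (o - 4)*(o - 1)*(o^2 - 4*o - 5) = (o - 4)*(o - 1)*(o + 1)*(o - 5)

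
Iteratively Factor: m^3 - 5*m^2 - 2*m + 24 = (m + 2)*(m^2 - 7*m + 12) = (m - 4)*(m + 2)*(m - 3)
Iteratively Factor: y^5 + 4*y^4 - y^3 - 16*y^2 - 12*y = (y + 2)*(y^4 + 2*y^3 - 5*y^2 - 6*y) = (y + 1)*(y + 2)*(y^3 + y^2 - 6*y) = (y + 1)*(y + 2)*(y + 3)*(y^2 - 2*y) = y*(y + 1)*(y + 2)*(y + 3)*(y - 2)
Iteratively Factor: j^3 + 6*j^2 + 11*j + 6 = (j + 2)*(j^2 + 4*j + 3) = (j + 1)*(j + 2)*(j + 3)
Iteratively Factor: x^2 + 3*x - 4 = (x - 1)*(x + 4)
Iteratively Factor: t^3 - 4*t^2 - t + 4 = (t - 1)*(t^2 - 3*t - 4) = (t - 4)*(t - 1)*(t + 1)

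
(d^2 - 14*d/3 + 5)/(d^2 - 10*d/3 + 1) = (3*d - 5)/(3*d - 1)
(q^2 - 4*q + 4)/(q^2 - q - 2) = (q - 2)/(q + 1)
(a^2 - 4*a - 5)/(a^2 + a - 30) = (a + 1)/(a + 6)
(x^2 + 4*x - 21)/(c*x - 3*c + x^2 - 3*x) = (x + 7)/(c + x)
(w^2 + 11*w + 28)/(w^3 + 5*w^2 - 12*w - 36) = (w^2 + 11*w + 28)/(w^3 + 5*w^2 - 12*w - 36)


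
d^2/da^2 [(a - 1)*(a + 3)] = 2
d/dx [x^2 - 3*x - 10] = 2*x - 3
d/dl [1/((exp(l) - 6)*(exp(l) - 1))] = (7 - 2*exp(l))*exp(l)/(exp(4*l) - 14*exp(3*l) + 61*exp(2*l) - 84*exp(l) + 36)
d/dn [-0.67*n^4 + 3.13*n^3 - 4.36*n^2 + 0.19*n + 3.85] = -2.68*n^3 + 9.39*n^2 - 8.72*n + 0.19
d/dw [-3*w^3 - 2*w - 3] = -9*w^2 - 2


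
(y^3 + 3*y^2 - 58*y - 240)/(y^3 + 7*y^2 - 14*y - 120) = (y - 8)/(y - 4)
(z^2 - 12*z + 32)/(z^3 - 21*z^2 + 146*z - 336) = (z - 4)/(z^2 - 13*z + 42)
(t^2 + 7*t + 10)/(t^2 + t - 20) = (t + 2)/(t - 4)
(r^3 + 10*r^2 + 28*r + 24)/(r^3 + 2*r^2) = 1 + 8/r + 12/r^2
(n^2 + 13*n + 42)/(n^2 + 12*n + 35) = (n + 6)/(n + 5)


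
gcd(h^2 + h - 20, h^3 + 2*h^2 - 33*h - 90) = h + 5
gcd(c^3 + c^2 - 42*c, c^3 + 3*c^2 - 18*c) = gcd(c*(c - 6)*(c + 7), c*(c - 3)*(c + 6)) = c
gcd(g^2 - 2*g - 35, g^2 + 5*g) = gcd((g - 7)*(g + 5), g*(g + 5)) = g + 5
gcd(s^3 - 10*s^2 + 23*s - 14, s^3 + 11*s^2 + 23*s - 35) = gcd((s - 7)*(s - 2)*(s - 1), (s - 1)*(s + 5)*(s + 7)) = s - 1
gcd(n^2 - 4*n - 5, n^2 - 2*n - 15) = n - 5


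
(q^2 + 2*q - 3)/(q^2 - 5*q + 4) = (q + 3)/(q - 4)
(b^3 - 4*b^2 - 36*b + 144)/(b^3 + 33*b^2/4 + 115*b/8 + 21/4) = 8*(b^2 - 10*b + 24)/(8*b^2 + 18*b + 7)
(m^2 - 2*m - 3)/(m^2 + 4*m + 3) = (m - 3)/(m + 3)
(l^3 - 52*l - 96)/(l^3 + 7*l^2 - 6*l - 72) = (l^2 - 6*l - 16)/(l^2 + l - 12)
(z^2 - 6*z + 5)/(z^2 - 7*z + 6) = (z - 5)/(z - 6)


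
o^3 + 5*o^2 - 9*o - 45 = (o - 3)*(o + 3)*(o + 5)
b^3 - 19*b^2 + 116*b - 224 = (b - 8)*(b - 7)*(b - 4)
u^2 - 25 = (u - 5)*(u + 5)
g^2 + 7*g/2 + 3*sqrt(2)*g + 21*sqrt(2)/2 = (g + 7/2)*(g + 3*sqrt(2))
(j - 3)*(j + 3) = j^2 - 9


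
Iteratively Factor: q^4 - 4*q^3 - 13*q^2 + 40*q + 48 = (q - 4)*(q^3 - 13*q - 12) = (q - 4)*(q + 3)*(q^2 - 3*q - 4) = (q - 4)^2*(q + 3)*(q + 1)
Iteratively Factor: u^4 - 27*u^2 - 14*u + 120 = (u + 4)*(u^3 - 4*u^2 - 11*u + 30) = (u + 3)*(u + 4)*(u^2 - 7*u + 10) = (u - 5)*(u + 3)*(u + 4)*(u - 2)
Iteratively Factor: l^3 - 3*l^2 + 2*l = (l)*(l^2 - 3*l + 2) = l*(l - 1)*(l - 2)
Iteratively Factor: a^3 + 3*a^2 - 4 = (a - 1)*(a^2 + 4*a + 4) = (a - 1)*(a + 2)*(a + 2)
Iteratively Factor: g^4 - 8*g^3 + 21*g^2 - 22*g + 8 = (g - 1)*(g^3 - 7*g^2 + 14*g - 8) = (g - 4)*(g - 1)*(g^2 - 3*g + 2) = (g - 4)*(g - 1)^2*(g - 2)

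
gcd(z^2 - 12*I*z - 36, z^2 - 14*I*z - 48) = z - 6*I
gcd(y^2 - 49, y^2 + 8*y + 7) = y + 7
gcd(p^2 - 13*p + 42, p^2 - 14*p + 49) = p - 7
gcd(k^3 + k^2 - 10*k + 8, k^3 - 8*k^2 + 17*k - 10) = k^2 - 3*k + 2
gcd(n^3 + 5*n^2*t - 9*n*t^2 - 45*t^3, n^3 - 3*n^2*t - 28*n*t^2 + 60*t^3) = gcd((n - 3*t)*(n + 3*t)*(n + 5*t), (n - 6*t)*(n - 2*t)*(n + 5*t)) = n + 5*t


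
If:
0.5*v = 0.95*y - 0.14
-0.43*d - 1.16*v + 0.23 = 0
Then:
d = 1.29023255813953 - 5.12558139534884*y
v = 1.9*y - 0.28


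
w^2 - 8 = (w - 2*sqrt(2))*(w + 2*sqrt(2))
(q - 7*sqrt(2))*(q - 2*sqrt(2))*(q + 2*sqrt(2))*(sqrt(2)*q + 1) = sqrt(2)*q^4 - 13*q^3 - 15*sqrt(2)*q^2 + 104*q + 56*sqrt(2)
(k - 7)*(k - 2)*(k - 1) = k^3 - 10*k^2 + 23*k - 14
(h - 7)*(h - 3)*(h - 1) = h^3 - 11*h^2 + 31*h - 21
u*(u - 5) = u^2 - 5*u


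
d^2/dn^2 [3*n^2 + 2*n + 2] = 6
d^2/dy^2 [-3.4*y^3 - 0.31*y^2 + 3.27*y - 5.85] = -20.4*y - 0.62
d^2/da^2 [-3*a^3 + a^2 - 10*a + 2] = 2 - 18*a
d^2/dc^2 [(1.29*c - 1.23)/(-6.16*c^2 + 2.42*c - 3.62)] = (-(1.29*c - 1.23)*(12.32*c - 2.42)*(24.64*c - 4.84) + (47.6784*c - 21.3972)*(6.16*c^2 - 2.42*c + 3.62))/(6.16*c^2 - 2.42*c + 3.62)^3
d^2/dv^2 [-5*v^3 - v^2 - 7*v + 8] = -30*v - 2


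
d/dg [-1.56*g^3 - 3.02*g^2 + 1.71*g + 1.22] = -4.68*g^2 - 6.04*g + 1.71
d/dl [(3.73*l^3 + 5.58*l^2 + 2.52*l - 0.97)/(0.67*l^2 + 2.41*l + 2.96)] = (2.4991*l^4 + 17.9786*l^3 + 44.8818*l^2 + 34.3334*l + 9.7969)/(0.4489*l^4 + 3.2294*l^3 + 9.7745*l^2 + 14.2672*l + 8.7616)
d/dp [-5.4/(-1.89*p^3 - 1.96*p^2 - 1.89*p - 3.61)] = (-30.618*p^2 - 21.168*p - 10.206)/(1.89*p^3 + 1.96*p^2 + 1.89*p + 3.61)^2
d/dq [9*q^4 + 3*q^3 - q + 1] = 36*q^3 + 9*q^2 - 1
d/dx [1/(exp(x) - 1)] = -1/(4*sinh(x/2)^2)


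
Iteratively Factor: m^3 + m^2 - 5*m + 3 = (m + 3)*(m^2 - 2*m + 1) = (m - 1)*(m + 3)*(m - 1)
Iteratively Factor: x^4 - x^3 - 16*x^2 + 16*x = (x - 1)*(x^3 - 16*x) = x*(x - 1)*(x^2 - 16) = x*(x - 4)*(x - 1)*(x + 4)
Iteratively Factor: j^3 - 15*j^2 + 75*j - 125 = (j - 5)*(j^2 - 10*j + 25) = (j - 5)^2*(j - 5)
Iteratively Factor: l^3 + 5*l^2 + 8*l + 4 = (l + 1)*(l^2 + 4*l + 4) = (l + 1)*(l + 2)*(l + 2)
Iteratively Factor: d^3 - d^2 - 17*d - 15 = (d - 5)*(d^2 + 4*d + 3) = (d - 5)*(d + 1)*(d + 3)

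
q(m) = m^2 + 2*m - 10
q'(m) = 2*m + 2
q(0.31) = -9.28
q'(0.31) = 2.62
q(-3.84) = -2.93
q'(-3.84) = -5.68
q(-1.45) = -10.80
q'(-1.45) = -0.90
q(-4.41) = 0.63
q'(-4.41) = -6.82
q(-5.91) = 13.11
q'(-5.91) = -9.82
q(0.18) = -9.61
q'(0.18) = 2.36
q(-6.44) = 18.59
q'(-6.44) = -10.88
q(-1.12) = -10.99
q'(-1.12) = -0.24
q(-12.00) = 110.00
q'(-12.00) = -22.00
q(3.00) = 5.00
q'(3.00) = 8.00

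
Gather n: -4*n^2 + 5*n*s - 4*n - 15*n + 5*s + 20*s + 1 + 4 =-4*n^2 + n*(5*s - 19) + 25*s + 5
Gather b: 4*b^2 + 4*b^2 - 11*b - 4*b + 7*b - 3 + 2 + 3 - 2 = 8*b^2 - 8*b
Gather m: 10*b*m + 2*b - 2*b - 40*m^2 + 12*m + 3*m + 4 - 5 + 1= -40*m^2 + m*(10*b + 15)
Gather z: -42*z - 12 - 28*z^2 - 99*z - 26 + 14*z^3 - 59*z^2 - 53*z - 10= 14*z^3 - 87*z^2 - 194*z - 48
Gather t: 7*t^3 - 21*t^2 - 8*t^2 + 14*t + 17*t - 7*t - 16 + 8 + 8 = 7*t^3 - 29*t^2 + 24*t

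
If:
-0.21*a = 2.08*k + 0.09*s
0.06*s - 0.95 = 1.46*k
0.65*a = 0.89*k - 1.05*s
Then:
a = 14.92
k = -1.07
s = -10.14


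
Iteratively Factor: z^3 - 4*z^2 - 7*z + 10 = (z - 1)*(z^2 - 3*z - 10) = (z - 5)*(z - 1)*(z + 2)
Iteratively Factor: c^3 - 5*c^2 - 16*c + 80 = (c - 5)*(c^2 - 16) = (c - 5)*(c + 4)*(c - 4)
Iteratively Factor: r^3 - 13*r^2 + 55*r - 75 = (r - 5)*(r^2 - 8*r + 15) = (r - 5)*(r - 3)*(r - 5)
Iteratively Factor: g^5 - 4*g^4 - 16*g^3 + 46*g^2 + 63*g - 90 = (g - 1)*(g^4 - 3*g^3 - 19*g^2 + 27*g + 90) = (g - 1)*(g + 3)*(g^3 - 6*g^2 - g + 30) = (g - 3)*(g - 1)*(g + 3)*(g^2 - 3*g - 10) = (g - 3)*(g - 1)*(g + 2)*(g + 3)*(g - 5)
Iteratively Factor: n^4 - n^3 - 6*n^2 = (n - 3)*(n^3 + 2*n^2) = (n - 3)*(n + 2)*(n^2) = n*(n - 3)*(n + 2)*(n)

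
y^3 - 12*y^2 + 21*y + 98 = (y - 7)^2*(y + 2)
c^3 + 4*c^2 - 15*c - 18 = (c - 3)*(c + 1)*(c + 6)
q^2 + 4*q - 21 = (q - 3)*(q + 7)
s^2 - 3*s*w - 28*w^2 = (s - 7*w)*(s + 4*w)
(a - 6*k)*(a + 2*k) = a^2 - 4*a*k - 12*k^2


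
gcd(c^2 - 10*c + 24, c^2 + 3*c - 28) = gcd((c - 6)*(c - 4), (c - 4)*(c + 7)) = c - 4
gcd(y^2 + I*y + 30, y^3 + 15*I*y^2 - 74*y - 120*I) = y + 6*I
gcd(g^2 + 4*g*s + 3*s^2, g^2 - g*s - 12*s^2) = g + 3*s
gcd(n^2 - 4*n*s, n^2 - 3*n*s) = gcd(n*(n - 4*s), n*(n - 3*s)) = n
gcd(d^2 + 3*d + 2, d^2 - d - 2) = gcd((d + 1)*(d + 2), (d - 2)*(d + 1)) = d + 1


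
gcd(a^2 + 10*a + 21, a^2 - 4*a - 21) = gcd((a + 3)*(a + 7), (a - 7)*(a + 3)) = a + 3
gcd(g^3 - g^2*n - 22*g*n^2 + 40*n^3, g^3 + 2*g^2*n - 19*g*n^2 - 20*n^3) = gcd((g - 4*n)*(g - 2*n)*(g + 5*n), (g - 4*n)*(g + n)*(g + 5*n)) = g^2 + g*n - 20*n^2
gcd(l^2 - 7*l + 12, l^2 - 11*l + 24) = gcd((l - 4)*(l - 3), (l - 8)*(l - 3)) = l - 3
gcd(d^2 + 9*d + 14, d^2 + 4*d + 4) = d + 2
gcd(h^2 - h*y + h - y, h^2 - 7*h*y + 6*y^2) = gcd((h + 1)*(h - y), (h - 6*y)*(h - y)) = -h + y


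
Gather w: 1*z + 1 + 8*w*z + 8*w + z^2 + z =w*(8*z + 8) + z^2 + 2*z + 1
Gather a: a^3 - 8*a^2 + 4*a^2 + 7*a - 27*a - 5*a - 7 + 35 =a^3 - 4*a^2 - 25*a + 28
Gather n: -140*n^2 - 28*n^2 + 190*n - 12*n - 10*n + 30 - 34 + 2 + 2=-168*n^2 + 168*n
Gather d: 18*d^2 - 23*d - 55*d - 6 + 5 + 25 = 18*d^2 - 78*d + 24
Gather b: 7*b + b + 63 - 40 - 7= 8*b + 16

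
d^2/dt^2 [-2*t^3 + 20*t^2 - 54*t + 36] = 40 - 12*t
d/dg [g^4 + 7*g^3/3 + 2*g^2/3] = g*(12*g^2 + 21*g + 4)/3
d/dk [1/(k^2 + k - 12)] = (-2*k - 1)/(k^2 + k - 12)^2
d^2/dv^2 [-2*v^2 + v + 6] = -4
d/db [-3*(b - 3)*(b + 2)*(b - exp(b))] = 3*b^2*exp(b) - 9*b^2 + 3*b*exp(b) + 6*b - 21*exp(b) + 18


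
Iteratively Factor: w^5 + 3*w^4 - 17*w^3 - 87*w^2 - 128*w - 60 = (w + 3)*(w^4 - 17*w^2 - 36*w - 20) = (w + 2)*(w + 3)*(w^3 - 2*w^2 - 13*w - 10) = (w - 5)*(w + 2)*(w + 3)*(w^2 + 3*w + 2) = (w - 5)*(w + 2)^2*(w + 3)*(w + 1)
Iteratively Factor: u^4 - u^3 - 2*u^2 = (u + 1)*(u^3 - 2*u^2) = u*(u + 1)*(u^2 - 2*u) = u^2*(u + 1)*(u - 2)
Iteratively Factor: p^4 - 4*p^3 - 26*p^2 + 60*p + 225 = (p - 5)*(p^3 + p^2 - 21*p - 45) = (p - 5)*(p + 3)*(p^2 - 2*p - 15) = (p - 5)*(p + 3)^2*(p - 5)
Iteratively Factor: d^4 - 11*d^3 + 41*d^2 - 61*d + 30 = (d - 3)*(d^3 - 8*d^2 + 17*d - 10) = (d - 5)*(d - 3)*(d^2 - 3*d + 2) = (d - 5)*(d - 3)*(d - 1)*(d - 2)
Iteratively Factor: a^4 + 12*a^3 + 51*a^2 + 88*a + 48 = (a + 3)*(a^3 + 9*a^2 + 24*a + 16) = (a + 3)*(a + 4)*(a^2 + 5*a + 4) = (a + 3)*(a + 4)^2*(a + 1)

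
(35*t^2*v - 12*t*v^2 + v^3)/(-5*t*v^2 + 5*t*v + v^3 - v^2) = (-7*t + v)/(v - 1)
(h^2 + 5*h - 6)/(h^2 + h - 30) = (h - 1)/(h - 5)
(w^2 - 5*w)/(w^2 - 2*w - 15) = w/(w + 3)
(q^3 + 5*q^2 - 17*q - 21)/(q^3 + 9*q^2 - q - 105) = (q + 1)/(q + 5)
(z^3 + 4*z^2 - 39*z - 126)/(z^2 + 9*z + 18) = (z^2 + z - 42)/(z + 6)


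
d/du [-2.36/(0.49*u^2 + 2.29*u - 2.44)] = (2.3128*u + 5.4044)/(0.49*u^2 + 2.29*u - 2.44)^2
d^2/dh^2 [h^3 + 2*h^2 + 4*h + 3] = 6*h + 4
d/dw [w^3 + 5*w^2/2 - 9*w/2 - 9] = 3*w^2 + 5*w - 9/2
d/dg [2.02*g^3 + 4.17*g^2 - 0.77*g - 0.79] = 6.06*g^2 + 8.34*g - 0.77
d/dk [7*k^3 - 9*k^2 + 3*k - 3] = 21*k^2 - 18*k + 3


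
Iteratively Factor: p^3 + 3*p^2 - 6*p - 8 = (p - 2)*(p^2 + 5*p + 4) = (p - 2)*(p + 4)*(p + 1)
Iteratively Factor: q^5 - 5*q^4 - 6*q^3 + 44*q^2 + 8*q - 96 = (q - 4)*(q^4 - q^3 - 10*q^2 + 4*q + 24) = (q - 4)*(q - 3)*(q^3 + 2*q^2 - 4*q - 8) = (q - 4)*(q - 3)*(q + 2)*(q^2 - 4) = (q - 4)*(q - 3)*(q - 2)*(q + 2)*(q + 2)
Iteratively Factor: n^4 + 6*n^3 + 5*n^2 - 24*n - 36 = (n - 2)*(n^3 + 8*n^2 + 21*n + 18) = (n - 2)*(n + 2)*(n^2 + 6*n + 9) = (n - 2)*(n + 2)*(n + 3)*(n + 3)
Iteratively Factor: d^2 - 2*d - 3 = (d - 3)*(d + 1)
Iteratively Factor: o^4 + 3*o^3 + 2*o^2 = (o)*(o^3 + 3*o^2 + 2*o) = o*(o + 1)*(o^2 + 2*o) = o^2*(o + 1)*(o + 2)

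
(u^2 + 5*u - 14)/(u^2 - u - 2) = (u + 7)/(u + 1)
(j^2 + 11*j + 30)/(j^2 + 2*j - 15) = (j + 6)/(j - 3)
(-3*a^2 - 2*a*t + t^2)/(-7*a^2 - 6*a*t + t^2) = (-3*a + t)/(-7*a + t)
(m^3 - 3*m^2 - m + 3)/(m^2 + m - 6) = (m^3 - 3*m^2 - m + 3)/(m^2 + m - 6)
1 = 1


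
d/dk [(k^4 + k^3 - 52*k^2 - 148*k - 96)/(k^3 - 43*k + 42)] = (k^6 - 77*k^4 + 378*k^3 + 2650*k^2 - 4368*k - 10344)/(k^6 - 86*k^4 + 84*k^3 + 1849*k^2 - 3612*k + 1764)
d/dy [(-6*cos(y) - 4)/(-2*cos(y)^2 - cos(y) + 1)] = 2*(-6*sin(y)^2 + 8*cos(y) + 11)*sin(y)/(cos(y) + cos(2*y))^2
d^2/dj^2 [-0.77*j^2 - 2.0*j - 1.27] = -1.54000000000000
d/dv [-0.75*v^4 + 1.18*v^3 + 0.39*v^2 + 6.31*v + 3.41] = -3.0*v^3 + 3.54*v^2 + 0.78*v + 6.31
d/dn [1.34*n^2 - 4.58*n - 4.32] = 2.68*n - 4.58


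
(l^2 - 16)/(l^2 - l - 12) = (l + 4)/(l + 3)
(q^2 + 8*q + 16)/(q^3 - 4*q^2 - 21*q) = (q^2 + 8*q + 16)/(q*(q^2 - 4*q - 21))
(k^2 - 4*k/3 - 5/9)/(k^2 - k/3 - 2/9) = (3*k - 5)/(3*k - 2)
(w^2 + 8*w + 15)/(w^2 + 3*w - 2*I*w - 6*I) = (w + 5)/(w - 2*I)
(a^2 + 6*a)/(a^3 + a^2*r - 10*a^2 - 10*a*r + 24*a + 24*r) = a*(a + 6)/(a^3 + a^2*r - 10*a^2 - 10*a*r + 24*a + 24*r)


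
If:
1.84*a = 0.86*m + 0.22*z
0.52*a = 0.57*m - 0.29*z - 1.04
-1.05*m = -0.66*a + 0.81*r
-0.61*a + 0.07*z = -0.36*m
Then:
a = -0.42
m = -0.12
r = -0.19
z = -3.06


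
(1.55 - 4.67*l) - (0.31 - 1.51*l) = 1.24 - 3.16*l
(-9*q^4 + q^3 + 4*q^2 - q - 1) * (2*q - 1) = -18*q^5 + 11*q^4 + 7*q^3 - 6*q^2 - q + 1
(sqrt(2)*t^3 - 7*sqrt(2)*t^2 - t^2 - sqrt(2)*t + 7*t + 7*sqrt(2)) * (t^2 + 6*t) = sqrt(2)*t^5 - sqrt(2)*t^4 - t^4 - 43*sqrt(2)*t^3 + t^3 + sqrt(2)*t^2 + 42*t^2 + 42*sqrt(2)*t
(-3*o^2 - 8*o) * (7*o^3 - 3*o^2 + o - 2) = -21*o^5 - 47*o^4 + 21*o^3 - 2*o^2 + 16*o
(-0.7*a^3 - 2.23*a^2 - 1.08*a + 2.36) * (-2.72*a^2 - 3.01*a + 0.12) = 1.904*a^5 + 8.1726*a^4 + 9.5659*a^3 - 3.436*a^2 - 7.2332*a + 0.2832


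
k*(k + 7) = k^2 + 7*k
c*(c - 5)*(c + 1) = c^3 - 4*c^2 - 5*c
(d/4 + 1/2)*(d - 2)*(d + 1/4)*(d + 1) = d^4/4 + 5*d^3/16 - 15*d^2/16 - 5*d/4 - 1/4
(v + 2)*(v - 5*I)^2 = v^3 + 2*v^2 - 10*I*v^2 - 25*v - 20*I*v - 50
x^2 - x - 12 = (x - 4)*(x + 3)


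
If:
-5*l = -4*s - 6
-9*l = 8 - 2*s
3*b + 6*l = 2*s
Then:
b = 38/39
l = -22/13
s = -47/13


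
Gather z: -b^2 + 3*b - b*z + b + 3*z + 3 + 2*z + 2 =-b^2 + 4*b + z*(5 - b) + 5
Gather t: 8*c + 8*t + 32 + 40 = 8*c + 8*t + 72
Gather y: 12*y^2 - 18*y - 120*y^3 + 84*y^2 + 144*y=-120*y^3 + 96*y^2 + 126*y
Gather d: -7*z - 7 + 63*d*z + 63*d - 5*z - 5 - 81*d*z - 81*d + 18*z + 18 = d*(-18*z - 18) + 6*z + 6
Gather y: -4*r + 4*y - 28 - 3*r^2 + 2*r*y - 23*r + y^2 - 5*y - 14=-3*r^2 - 27*r + y^2 + y*(2*r - 1) - 42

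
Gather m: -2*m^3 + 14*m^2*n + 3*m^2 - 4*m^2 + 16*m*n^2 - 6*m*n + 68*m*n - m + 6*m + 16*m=-2*m^3 + m^2*(14*n - 1) + m*(16*n^2 + 62*n + 21)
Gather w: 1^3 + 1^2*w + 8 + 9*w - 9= 10*w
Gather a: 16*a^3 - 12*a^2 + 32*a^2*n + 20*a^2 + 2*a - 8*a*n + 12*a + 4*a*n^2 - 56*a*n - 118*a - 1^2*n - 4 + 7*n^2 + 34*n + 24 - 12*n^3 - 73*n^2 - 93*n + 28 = 16*a^3 + a^2*(32*n + 8) + a*(4*n^2 - 64*n - 104) - 12*n^3 - 66*n^2 - 60*n + 48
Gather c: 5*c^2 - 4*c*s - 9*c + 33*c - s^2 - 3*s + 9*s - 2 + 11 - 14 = 5*c^2 + c*(24 - 4*s) - s^2 + 6*s - 5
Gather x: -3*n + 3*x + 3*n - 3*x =0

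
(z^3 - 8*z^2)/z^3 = (z - 8)/z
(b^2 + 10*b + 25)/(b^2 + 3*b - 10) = (b + 5)/(b - 2)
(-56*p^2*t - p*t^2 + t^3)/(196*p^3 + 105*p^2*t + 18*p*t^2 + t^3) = t*(-8*p + t)/(28*p^2 + 11*p*t + t^2)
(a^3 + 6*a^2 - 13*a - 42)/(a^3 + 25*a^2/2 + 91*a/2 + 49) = 2*(a - 3)/(2*a + 7)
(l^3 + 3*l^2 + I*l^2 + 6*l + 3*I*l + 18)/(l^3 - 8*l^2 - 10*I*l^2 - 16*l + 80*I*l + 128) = (l^2 + 3*l*(1 + I) + 9*I)/(l^2 - 8*l*(1 + I) + 64*I)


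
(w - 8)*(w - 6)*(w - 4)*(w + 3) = w^4 - 15*w^3 + 50*w^2 + 120*w - 576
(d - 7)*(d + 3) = d^2 - 4*d - 21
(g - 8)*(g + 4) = g^2 - 4*g - 32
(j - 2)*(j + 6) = j^2 + 4*j - 12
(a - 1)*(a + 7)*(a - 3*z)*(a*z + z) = a^4*z - 3*a^3*z^2 + 7*a^3*z - 21*a^2*z^2 - a^2*z + 3*a*z^2 - 7*a*z + 21*z^2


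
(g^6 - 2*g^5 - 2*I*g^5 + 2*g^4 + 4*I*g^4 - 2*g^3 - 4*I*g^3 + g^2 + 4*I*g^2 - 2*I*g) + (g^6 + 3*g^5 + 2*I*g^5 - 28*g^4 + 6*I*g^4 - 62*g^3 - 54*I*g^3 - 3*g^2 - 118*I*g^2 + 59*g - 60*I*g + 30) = 2*g^6 + g^5 - 26*g^4 + 10*I*g^4 - 64*g^3 - 58*I*g^3 - 2*g^2 - 114*I*g^2 + 59*g - 62*I*g + 30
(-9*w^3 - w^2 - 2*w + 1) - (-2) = -9*w^3 - w^2 - 2*w + 3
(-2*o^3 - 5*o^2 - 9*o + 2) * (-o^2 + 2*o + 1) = 2*o^5 + o^4 - 3*o^3 - 25*o^2 - 5*o + 2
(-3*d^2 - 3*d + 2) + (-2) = -3*d^2 - 3*d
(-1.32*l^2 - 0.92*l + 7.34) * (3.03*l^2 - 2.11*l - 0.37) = -3.9996*l^4 - 0.00239999999999974*l^3 + 24.6698*l^2 - 15.147*l - 2.7158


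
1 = 1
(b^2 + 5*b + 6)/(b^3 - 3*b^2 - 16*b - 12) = (b + 3)/(b^2 - 5*b - 6)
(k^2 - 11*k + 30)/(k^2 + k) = (k^2 - 11*k + 30)/(k*(k + 1))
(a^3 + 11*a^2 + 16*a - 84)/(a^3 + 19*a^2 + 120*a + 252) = (a - 2)/(a + 6)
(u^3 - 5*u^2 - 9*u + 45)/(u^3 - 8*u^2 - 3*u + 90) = (u - 3)/(u - 6)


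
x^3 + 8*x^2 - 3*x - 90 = (x - 3)*(x + 5)*(x + 6)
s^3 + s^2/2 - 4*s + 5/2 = (s - 1)^2*(s + 5/2)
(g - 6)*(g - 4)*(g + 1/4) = g^3 - 39*g^2/4 + 43*g/2 + 6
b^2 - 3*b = b*(b - 3)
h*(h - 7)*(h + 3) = h^3 - 4*h^2 - 21*h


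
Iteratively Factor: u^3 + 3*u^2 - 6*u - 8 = (u - 2)*(u^2 + 5*u + 4) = (u - 2)*(u + 1)*(u + 4)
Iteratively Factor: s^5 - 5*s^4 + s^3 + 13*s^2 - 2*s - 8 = (s - 2)*(s^4 - 3*s^3 - 5*s^2 + 3*s + 4) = (s - 4)*(s - 2)*(s^3 + s^2 - s - 1) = (s - 4)*(s - 2)*(s - 1)*(s^2 + 2*s + 1) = (s - 4)*(s - 2)*(s - 1)*(s + 1)*(s + 1)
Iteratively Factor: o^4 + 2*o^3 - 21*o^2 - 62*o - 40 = (o + 1)*(o^3 + o^2 - 22*o - 40) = (o + 1)*(o + 2)*(o^2 - o - 20) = (o - 5)*(o + 1)*(o + 2)*(o + 4)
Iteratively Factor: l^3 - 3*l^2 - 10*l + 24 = (l - 4)*(l^2 + l - 6) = (l - 4)*(l - 2)*(l + 3)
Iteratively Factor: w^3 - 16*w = (w - 4)*(w^2 + 4*w) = w*(w - 4)*(w + 4)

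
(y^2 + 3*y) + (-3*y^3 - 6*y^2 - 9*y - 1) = -3*y^3 - 5*y^2 - 6*y - 1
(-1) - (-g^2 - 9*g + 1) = g^2 + 9*g - 2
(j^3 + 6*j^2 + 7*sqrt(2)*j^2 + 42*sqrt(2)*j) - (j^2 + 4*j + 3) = j^3 + 5*j^2 + 7*sqrt(2)*j^2 - 4*j + 42*sqrt(2)*j - 3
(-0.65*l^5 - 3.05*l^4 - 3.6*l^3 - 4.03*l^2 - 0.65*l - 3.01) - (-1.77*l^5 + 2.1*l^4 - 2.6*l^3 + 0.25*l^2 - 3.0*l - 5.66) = 1.12*l^5 - 5.15*l^4 - 1.0*l^3 - 4.28*l^2 + 2.35*l + 2.65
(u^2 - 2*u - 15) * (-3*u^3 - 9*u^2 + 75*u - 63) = -3*u^5 - 3*u^4 + 138*u^3 - 78*u^2 - 999*u + 945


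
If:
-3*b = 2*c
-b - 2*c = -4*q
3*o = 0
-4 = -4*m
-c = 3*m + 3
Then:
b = 4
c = -6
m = 1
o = 0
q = -2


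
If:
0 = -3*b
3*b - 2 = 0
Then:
No Solution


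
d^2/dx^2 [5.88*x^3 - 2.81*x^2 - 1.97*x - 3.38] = 35.28*x - 5.62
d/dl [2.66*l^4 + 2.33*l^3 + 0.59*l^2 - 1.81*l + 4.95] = 10.64*l^3 + 6.99*l^2 + 1.18*l - 1.81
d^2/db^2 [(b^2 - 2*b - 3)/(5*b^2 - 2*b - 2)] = 10*(-8*b^3 - 39*b^2 + 6*b - 6)/(125*b^6 - 150*b^5 - 90*b^4 + 112*b^3 + 36*b^2 - 24*b - 8)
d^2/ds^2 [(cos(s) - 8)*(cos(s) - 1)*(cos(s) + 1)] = cos(s)/4 + 16*cos(2*s) - 9*cos(3*s)/4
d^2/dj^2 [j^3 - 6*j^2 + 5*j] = 6*j - 12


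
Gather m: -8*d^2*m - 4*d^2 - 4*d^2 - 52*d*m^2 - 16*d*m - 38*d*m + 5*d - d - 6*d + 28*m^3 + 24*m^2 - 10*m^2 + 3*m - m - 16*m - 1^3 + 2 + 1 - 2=-8*d^2 - 2*d + 28*m^3 + m^2*(14 - 52*d) + m*(-8*d^2 - 54*d - 14)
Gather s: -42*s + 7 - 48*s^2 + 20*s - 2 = -48*s^2 - 22*s + 5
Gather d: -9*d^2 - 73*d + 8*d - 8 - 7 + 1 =-9*d^2 - 65*d - 14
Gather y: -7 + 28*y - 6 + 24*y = 52*y - 13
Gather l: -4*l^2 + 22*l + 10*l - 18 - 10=-4*l^2 + 32*l - 28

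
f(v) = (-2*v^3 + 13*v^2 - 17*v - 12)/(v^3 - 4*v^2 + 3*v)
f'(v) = (-6*v^2 + 26*v - 17)/(v^3 - 4*v^2 + 3*v) + (-3*v^2 + 8*v - 3)*(-2*v^3 + 13*v^2 - 17*v - 12)/(v^3 - 4*v^2 + 3*v)^2 = (-5*v^2 - 8*v + 4)/(v^2*(v^2 - 2*v + 1))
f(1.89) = 6.00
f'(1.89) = -10.24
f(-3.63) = -2.84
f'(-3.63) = -0.12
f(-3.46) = -2.86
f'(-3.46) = -0.12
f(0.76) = -44.76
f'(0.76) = -149.32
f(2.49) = 2.43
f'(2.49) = -3.41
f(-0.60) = -0.96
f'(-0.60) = 7.60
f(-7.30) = -2.54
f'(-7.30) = -0.06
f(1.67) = 9.04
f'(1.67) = -18.61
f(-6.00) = -2.62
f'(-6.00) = -0.07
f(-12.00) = -2.36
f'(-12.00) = -0.03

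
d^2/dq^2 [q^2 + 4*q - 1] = 2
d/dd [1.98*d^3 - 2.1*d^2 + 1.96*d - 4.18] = 5.94*d^2 - 4.2*d + 1.96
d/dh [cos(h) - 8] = -sin(h)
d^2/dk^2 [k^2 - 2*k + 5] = 2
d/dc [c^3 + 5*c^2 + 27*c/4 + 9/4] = 3*c^2 + 10*c + 27/4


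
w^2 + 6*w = w*(w + 6)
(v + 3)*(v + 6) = v^2 + 9*v + 18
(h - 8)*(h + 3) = h^2 - 5*h - 24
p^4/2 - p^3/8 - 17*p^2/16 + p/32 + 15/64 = (p/2 + 1/4)*(p - 3/2)*(p - 1/2)*(p + 5/4)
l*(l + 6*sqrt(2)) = l^2 + 6*sqrt(2)*l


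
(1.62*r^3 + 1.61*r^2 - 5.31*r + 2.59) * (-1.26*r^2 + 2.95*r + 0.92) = -2.0412*r^5 + 2.7504*r^4 + 12.9305*r^3 - 17.4467*r^2 + 2.7553*r + 2.3828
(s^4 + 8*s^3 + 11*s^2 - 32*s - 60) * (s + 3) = s^5 + 11*s^4 + 35*s^3 + s^2 - 156*s - 180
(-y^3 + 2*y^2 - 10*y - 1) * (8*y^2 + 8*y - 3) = -8*y^5 + 8*y^4 - 61*y^3 - 94*y^2 + 22*y + 3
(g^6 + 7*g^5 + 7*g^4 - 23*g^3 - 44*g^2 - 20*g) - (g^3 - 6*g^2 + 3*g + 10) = g^6 + 7*g^5 + 7*g^4 - 24*g^3 - 38*g^2 - 23*g - 10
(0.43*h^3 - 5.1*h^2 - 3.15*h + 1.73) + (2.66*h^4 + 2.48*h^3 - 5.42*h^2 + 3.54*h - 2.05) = 2.66*h^4 + 2.91*h^3 - 10.52*h^2 + 0.39*h - 0.32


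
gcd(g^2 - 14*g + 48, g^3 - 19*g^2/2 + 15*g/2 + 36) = g - 8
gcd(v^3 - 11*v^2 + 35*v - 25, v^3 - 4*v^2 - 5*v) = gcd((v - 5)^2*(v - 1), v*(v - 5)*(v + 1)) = v - 5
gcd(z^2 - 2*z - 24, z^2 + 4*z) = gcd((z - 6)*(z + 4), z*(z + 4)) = z + 4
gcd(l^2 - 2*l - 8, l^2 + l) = 1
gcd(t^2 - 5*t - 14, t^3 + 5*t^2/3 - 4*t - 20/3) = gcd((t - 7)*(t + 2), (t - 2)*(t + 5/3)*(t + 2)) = t + 2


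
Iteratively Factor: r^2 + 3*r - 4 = (r + 4)*(r - 1)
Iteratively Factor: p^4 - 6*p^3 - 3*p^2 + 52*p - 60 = (p + 3)*(p^3 - 9*p^2 + 24*p - 20) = (p - 2)*(p + 3)*(p^2 - 7*p + 10) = (p - 2)^2*(p + 3)*(p - 5)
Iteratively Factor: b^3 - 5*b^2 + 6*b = (b)*(b^2 - 5*b + 6) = b*(b - 2)*(b - 3)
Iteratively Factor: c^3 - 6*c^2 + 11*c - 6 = (c - 1)*(c^2 - 5*c + 6) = (c - 3)*(c - 1)*(c - 2)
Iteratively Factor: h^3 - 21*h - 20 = (h - 5)*(h^2 + 5*h + 4) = (h - 5)*(h + 4)*(h + 1)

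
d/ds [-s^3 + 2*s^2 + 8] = s*(4 - 3*s)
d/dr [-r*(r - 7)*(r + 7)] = 49 - 3*r^2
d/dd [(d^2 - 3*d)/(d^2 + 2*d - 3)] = (5*d^2 - 6*d + 9)/(d^4 + 4*d^3 - 2*d^2 - 12*d + 9)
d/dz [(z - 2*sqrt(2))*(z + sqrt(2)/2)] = 2*z - 3*sqrt(2)/2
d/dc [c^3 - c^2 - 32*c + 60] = 3*c^2 - 2*c - 32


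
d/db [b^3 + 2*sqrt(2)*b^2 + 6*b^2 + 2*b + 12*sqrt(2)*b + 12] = 3*b^2 + 4*sqrt(2)*b + 12*b + 2 + 12*sqrt(2)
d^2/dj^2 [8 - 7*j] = 0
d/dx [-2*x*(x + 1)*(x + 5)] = -6*x^2 - 24*x - 10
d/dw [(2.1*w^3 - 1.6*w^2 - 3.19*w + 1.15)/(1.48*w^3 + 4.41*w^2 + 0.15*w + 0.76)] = (1.77635683940025e-15*w^5 + 11.629*w^4 + 10.0724*w^3 + 13.5099*w^2 - 12.575*w - 2.5969)/(2.1904*w^6 + 13.0536*w^5 + 19.8921*w^4 + 3.5726*w^3 + 6.7257*w^2 + 0.228*w + 0.5776)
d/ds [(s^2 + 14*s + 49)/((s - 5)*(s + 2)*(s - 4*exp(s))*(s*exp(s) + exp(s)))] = (2*(s - 5)*(s + 1)*(s + 2)*(s + 7)*(s - 4*exp(s)) + (s - 5)*(s + 1)*(s + 2)*(4*exp(s) - 1)*(s^2 + 14*s + 49) - (s - 5)*(s + 1)*(s - 4*exp(s))*(s^2 + 14*s + 49) - (s - 5)*(s + 2)^2*(s - 4*exp(s))*(s^2 + 14*s + 49) - (s + 1)*(s + 2)*(s - 4*exp(s))*(s^2 + 14*s + 49))*exp(-s)/((s - 5)^2*(s + 1)^2*(s + 2)^2*(s - 4*exp(s))^2)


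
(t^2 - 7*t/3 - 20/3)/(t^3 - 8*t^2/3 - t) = (-3*t^2 + 7*t + 20)/(t*(-3*t^2 + 8*t + 3))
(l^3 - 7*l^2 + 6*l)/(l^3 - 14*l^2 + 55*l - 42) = l/(l - 7)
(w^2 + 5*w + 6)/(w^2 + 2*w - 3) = (w + 2)/(w - 1)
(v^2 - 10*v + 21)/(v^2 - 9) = (v - 7)/(v + 3)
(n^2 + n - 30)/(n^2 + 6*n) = (n - 5)/n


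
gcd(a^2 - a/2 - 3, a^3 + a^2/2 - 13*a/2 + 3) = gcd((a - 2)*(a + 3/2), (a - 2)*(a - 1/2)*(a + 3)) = a - 2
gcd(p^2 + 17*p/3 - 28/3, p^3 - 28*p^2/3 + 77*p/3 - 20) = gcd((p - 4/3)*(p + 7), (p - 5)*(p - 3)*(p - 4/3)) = p - 4/3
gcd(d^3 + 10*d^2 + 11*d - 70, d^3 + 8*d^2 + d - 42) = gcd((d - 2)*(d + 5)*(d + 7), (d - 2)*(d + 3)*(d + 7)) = d^2 + 5*d - 14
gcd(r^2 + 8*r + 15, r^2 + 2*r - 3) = r + 3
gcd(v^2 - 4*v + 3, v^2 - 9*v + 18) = v - 3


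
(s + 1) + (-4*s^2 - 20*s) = -4*s^2 - 19*s + 1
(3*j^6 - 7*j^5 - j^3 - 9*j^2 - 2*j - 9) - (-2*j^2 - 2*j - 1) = 3*j^6 - 7*j^5 - j^3 - 7*j^2 - 8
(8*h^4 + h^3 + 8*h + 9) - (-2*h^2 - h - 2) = 8*h^4 + h^3 + 2*h^2 + 9*h + 11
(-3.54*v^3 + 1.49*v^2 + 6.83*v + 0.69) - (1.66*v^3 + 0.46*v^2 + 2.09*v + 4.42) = -5.2*v^3 + 1.03*v^2 + 4.74*v - 3.73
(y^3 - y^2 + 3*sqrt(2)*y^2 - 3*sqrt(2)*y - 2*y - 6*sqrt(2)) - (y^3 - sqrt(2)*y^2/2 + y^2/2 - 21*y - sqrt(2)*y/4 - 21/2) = -3*y^2/2 + 7*sqrt(2)*y^2/2 - 11*sqrt(2)*y/4 + 19*y - 6*sqrt(2) + 21/2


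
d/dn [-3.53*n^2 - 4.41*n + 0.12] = -7.06*n - 4.41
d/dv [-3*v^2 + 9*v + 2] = 9 - 6*v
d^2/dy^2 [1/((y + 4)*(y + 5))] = 2*((y + 4)^2 + (y + 4)*(y + 5) + (y + 5)^2)/((y + 4)^3*(y + 5)^3)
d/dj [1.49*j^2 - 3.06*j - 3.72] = 2.98*j - 3.06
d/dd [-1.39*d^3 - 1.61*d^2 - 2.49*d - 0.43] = -4.17*d^2 - 3.22*d - 2.49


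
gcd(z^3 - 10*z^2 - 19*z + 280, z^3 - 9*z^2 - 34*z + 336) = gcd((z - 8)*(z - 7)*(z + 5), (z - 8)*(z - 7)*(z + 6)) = z^2 - 15*z + 56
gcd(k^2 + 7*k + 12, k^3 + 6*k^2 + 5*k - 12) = k^2 + 7*k + 12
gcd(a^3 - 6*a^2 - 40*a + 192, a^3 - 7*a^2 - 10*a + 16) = a - 8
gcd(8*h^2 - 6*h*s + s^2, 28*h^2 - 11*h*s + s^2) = -4*h + s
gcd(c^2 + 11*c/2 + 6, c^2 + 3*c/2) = c + 3/2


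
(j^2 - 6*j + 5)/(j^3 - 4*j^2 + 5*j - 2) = (j - 5)/(j^2 - 3*j + 2)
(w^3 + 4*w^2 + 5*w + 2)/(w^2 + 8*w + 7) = (w^2 + 3*w + 2)/(w + 7)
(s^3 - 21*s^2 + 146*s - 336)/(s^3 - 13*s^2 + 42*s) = (s - 8)/s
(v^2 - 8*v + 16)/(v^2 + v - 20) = (v - 4)/(v + 5)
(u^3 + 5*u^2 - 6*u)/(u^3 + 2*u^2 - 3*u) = (u + 6)/(u + 3)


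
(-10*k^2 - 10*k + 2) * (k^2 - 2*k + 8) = -10*k^4 + 10*k^3 - 58*k^2 - 84*k + 16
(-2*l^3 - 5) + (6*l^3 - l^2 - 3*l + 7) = 4*l^3 - l^2 - 3*l + 2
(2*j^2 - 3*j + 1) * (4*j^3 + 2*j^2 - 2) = 8*j^5 - 8*j^4 - 2*j^3 - 2*j^2 + 6*j - 2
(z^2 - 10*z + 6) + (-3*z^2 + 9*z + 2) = -2*z^2 - z + 8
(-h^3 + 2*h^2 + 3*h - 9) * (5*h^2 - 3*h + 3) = -5*h^5 + 13*h^4 + 6*h^3 - 48*h^2 + 36*h - 27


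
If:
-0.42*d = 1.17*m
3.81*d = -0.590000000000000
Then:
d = -0.15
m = 0.06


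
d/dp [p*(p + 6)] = 2*p + 6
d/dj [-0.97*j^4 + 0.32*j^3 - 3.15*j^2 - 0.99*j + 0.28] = -3.88*j^3 + 0.96*j^2 - 6.3*j - 0.99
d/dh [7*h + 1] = 7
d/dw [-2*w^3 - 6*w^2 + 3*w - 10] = -6*w^2 - 12*w + 3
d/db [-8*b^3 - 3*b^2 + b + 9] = -24*b^2 - 6*b + 1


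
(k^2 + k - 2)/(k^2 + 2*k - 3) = (k + 2)/(k + 3)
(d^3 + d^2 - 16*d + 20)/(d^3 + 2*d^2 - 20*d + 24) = (d + 5)/(d + 6)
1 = 1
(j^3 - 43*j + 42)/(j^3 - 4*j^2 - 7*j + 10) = (j^2 + j - 42)/(j^2 - 3*j - 10)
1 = 1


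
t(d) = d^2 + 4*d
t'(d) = 2*d + 4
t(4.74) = 41.43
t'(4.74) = 13.48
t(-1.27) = -3.47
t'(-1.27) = 1.46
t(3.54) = 26.69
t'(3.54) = 11.08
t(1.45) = 7.90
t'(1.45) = 6.90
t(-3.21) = -2.54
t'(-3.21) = -2.42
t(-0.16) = -0.61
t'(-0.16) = 3.68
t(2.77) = 18.75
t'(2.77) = 9.54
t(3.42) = 25.38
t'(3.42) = 10.84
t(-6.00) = 12.00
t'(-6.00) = -8.00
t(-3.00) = -3.00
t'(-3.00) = -2.00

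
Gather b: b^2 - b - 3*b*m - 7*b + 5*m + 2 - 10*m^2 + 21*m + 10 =b^2 + b*(-3*m - 8) - 10*m^2 + 26*m + 12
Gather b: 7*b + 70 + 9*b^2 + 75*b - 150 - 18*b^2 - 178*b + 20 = -9*b^2 - 96*b - 60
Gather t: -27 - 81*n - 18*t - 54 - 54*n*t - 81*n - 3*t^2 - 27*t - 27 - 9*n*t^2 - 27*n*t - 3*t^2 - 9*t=-162*n + t^2*(-9*n - 6) + t*(-81*n - 54) - 108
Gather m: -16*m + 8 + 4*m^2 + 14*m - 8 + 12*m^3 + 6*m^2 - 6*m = 12*m^3 + 10*m^2 - 8*m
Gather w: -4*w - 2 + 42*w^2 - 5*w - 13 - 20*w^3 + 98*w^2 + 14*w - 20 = -20*w^3 + 140*w^2 + 5*w - 35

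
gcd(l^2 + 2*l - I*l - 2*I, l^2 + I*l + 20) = 1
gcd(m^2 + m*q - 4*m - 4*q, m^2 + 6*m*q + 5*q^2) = m + q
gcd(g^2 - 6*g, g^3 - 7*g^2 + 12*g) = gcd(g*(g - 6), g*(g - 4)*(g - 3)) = g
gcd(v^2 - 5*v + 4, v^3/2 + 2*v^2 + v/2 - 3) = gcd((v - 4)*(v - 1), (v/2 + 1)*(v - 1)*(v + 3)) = v - 1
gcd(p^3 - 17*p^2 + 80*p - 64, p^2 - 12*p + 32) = p - 8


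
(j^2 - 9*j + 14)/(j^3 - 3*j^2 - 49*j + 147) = (j - 2)/(j^2 + 4*j - 21)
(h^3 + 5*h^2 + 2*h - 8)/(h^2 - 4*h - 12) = (h^2 + 3*h - 4)/(h - 6)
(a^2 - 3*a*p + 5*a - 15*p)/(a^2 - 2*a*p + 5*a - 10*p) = (-a + 3*p)/(-a + 2*p)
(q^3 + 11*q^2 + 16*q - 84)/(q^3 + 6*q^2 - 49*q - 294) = (q - 2)/(q - 7)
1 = 1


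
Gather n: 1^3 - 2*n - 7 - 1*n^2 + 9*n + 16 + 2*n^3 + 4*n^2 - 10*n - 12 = 2*n^3 + 3*n^2 - 3*n - 2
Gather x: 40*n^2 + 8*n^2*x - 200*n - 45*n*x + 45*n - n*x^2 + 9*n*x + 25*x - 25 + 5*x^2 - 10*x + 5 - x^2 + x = 40*n^2 - 155*n + x^2*(4 - n) + x*(8*n^2 - 36*n + 16) - 20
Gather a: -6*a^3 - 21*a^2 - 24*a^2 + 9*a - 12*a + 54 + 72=-6*a^3 - 45*a^2 - 3*a + 126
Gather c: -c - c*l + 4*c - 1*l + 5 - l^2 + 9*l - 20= c*(3 - l) - l^2 + 8*l - 15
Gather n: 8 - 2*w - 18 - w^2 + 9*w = -w^2 + 7*w - 10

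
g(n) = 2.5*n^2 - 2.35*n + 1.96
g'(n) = 5.0*n - 2.35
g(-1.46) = 10.72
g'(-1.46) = -9.65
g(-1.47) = 10.82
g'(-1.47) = -9.70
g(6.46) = 91.11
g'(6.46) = 29.95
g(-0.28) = 2.81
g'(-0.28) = -3.75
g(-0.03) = 2.03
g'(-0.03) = -2.50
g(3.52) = 24.66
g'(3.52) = 15.25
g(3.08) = 18.44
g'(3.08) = 13.05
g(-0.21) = 2.56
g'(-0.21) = -3.40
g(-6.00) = 106.06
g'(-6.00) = -32.35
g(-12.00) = 390.16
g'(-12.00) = -62.35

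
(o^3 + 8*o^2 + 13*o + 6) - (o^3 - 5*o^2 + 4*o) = 13*o^2 + 9*o + 6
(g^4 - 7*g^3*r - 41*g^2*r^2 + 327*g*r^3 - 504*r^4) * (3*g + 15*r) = 3*g^5 - 6*g^4*r - 228*g^3*r^2 + 366*g^2*r^3 + 3393*g*r^4 - 7560*r^5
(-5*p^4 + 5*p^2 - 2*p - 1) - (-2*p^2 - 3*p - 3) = -5*p^4 + 7*p^2 + p + 2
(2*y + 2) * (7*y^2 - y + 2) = 14*y^3 + 12*y^2 + 2*y + 4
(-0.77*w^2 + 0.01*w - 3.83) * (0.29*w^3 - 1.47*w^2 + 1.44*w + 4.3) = -0.2233*w^5 + 1.1348*w^4 - 2.2342*w^3 + 2.3335*w^2 - 5.4722*w - 16.469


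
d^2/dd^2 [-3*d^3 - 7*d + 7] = -18*d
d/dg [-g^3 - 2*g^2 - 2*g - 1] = -3*g^2 - 4*g - 2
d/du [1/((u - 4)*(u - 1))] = (5 - 2*u)/(u^4 - 10*u^3 + 33*u^2 - 40*u + 16)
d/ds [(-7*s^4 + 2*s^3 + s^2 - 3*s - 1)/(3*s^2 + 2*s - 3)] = (-42*s^5 - 36*s^4 + 92*s^3 - 7*s^2 + 11)/(9*s^4 + 12*s^3 - 14*s^2 - 12*s + 9)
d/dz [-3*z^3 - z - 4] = -9*z^2 - 1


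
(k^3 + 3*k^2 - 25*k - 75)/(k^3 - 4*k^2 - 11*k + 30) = (k + 5)/(k - 2)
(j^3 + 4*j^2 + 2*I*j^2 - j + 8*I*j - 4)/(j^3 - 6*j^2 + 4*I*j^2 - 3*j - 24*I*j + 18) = (j^2 + j*(4 + I) + 4*I)/(j^2 + 3*j*(-2 + I) - 18*I)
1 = 1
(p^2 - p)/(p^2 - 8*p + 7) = p/(p - 7)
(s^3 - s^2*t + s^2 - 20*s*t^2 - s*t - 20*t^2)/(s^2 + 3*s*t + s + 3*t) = (s^2 - s*t - 20*t^2)/(s + 3*t)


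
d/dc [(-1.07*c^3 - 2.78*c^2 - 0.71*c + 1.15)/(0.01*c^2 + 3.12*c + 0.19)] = (-0.0107*c^4 - 6.6768*c^3 - 9.2764*c^2 - 1.0794*c - 3.7229)/(0.0001*c^4 + 0.0624*c^3 + 9.7382*c^2 + 1.1856*c + 0.0361)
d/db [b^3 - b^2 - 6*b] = 3*b^2 - 2*b - 6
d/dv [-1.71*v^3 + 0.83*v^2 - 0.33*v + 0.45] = -5.13*v^2 + 1.66*v - 0.33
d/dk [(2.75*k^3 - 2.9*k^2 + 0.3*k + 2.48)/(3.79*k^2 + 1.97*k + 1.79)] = (10.4225*k^4 + 10.835*k^3 + 7.9175*k^2 - 29.1804*k - 4.3486)/(14.3641*k^4 + 14.9326*k^3 + 17.4491*k^2 + 7.0526*k + 3.2041)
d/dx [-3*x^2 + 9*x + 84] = 9 - 6*x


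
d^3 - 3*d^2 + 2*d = d*(d - 2)*(d - 1)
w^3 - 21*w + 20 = (w - 4)*(w - 1)*(w + 5)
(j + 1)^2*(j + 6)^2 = j^4 + 14*j^3 + 61*j^2 + 84*j + 36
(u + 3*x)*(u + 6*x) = u^2 + 9*u*x + 18*x^2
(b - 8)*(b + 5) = b^2 - 3*b - 40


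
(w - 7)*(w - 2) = w^2 - 9*w + 14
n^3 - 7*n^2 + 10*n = n*(n - 5)*(n - 2)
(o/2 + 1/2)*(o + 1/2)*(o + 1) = o^3/2 + 5*o^2/4 + o + 1/4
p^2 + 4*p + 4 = (p + 2)^2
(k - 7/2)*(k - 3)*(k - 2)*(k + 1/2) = k^4 - 8*k^3 + 77*k^2/4 - 37*k/4 - 21/2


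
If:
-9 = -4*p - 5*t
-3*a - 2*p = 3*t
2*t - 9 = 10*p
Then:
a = -54/29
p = -27/58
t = 63/29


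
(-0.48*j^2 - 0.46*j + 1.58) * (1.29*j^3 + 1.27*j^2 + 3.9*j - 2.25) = -0.6192*j^5 - 1.203*j^4 - 0.418*j^3 + 1.2926*j^2 + 7.197*j - 3.555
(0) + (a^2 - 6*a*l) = a^2 - 6*a*l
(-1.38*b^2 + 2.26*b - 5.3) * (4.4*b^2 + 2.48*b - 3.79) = -6.072*b^4 + 6.5216*b^3 - 12.485*b^2 - 21.7094*b + 20.087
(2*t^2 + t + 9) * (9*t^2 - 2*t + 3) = 18*t^4 + 5*t^3 + 85*t^2 - 15*t + 27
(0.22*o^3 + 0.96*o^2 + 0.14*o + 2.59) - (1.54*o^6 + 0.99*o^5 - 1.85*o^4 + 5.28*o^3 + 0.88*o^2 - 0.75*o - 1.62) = -1.54*o^6 - 0.99*o^5 + 1.85*o^4 - 5.06*o^3 + 0.08*o^2 + 0.89*o + 4.21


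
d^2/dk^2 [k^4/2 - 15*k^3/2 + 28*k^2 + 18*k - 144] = 6*k^2 - 45*k + 56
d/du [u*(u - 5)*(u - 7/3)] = 3*u^2 - 44*u/3 + 35/3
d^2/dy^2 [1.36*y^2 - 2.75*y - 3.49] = 2.72000000000000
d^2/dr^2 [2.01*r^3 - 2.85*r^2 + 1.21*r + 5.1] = 12.06*r - 5.7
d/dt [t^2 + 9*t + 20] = 2*t + 9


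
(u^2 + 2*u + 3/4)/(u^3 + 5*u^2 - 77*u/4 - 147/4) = (2*u + 1)/(2*u^2 + 7*u - 49)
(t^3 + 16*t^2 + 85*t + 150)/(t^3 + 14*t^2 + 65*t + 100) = (t + 6)/(t + 4)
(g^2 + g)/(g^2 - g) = (g + 1)/(g - 1)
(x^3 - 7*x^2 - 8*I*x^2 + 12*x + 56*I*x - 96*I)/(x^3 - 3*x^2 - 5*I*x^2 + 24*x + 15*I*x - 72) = (x - 4)/(x + 3*I)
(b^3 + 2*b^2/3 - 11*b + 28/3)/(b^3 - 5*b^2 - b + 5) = (3*b^2 + 5*b - 28)/(3*(b^2 - 4*b - 5))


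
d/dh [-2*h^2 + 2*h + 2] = 2 - 4*h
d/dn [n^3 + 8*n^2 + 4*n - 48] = 3*n^2 + 16*n + 4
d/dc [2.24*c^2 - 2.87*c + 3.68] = 4.48*c - 2.87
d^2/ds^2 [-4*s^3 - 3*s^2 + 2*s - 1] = -24*s - 6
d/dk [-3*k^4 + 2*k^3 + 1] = k^2*(6 - 12*k)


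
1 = 1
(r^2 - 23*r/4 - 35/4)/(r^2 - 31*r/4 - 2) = (-4*r^2 + 23*r + 35)/(-4*r^2 + 31*r + 8)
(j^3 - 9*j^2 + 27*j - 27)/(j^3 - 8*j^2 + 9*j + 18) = (j^2 - 6*j + 9)/(j^2 - 5*j - 6)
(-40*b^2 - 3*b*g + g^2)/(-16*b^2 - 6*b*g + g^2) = (5*b + g)/(2*b + g)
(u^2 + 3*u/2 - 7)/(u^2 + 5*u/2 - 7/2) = (u - 2)/(u - 1)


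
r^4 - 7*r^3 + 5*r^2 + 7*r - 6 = (r - 6)*(r - 1)^2*(r + 1)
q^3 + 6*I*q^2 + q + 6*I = (q - I)*(q + I)*(q + 6*I)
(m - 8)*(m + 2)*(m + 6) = m^3 - 52*m - 96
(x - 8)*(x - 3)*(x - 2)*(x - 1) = x^4 - 14*x^3 + 59*x^2 - 94*x + 48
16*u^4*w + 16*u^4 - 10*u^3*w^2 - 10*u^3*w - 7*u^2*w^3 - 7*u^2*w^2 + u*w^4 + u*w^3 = (-8*u + w)*(-u + w)*(2*u + w)*(u*w + u)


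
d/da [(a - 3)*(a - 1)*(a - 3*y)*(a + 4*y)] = 4*a^3 + 3*a^2*y - 12*a^2 - 24*a*y^2 - 8*a*y + 6*a + 48*y^2 + 3*y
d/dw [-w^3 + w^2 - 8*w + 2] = -3*w^2 + 2*w - 8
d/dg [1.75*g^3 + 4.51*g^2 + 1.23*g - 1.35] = 5.25*g^2 + 9.02*g + 1.23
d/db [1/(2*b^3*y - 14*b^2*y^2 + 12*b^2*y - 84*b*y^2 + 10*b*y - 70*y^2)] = (-3*b^2 + 14*b*y - 12*b + 42*y - 5)/(2*y*(b^3 - 7*b^2*y + 6*b^2 - 42*b*y + 5*b - 35*y)^2)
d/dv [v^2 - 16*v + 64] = 2*v - 16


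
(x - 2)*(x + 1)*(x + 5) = x^3 + 4*x^2 - 7*x - 10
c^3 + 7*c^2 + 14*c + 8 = (c + 1)*(c + 2)*(c + 4)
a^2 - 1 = (a - 1)*(a + 1)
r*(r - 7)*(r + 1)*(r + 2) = r^4 - 4*r^3 - 19*r^2 - 14*r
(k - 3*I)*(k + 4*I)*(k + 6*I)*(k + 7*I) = k^4 + 14*I*k^3 - 43*k^2 + 114*I*k - 504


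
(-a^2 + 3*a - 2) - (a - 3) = -a^2 + 2*a + 1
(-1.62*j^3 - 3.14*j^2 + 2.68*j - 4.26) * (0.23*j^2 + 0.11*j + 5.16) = -0.3726*j^5 - 0.9004*j^4 - 8.0882*j^3 - 16.8874*j^2 + 13.3602*j - 21.9816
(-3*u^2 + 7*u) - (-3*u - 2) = -3*u^2 + 10*u + 2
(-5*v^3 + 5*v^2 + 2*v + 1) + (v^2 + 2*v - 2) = -5*v^3 + 6*v^2 + 4*v - 1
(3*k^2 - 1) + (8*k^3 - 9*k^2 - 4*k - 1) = 8*k^3 - 6*k^2 - 4*k - 2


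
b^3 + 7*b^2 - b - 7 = (b - 1)*(b + 1)*(b + 7)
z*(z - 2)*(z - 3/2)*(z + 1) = z^4 - 5*z^3/2 - z^2/2 + 3*z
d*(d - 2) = d^2 - 2*d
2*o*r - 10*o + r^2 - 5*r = (2*o + r)*(r - 5)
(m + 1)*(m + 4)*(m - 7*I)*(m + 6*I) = m^4 + 5*m^3 - I*m^3 + 46*m^2 - 5*I*m^2 + 210*m - 4*I*m + 168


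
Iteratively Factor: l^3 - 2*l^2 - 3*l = (l)*(l^2 - 2*l - 3) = l*(l - 3)*(l + 1)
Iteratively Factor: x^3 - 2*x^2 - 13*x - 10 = (x + 1)*(x^2 - 3*x - 10) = (x + 1)*(x + 2)*(x - 5)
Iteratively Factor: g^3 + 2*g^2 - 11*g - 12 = (g + 1)*(g^2 + g - 12) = (g + 1)*(g + 4)*(g - 3)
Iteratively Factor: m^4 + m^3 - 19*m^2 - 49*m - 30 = (m + 2)*(m^3 - m^2 - 17*m - 15) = (m + 1)*(m + 2)*(m^2 - 2*m - 15) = (m - 5)*(m + 1)*(m + 2)*(m + 3)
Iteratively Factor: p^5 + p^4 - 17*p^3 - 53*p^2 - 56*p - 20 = (p + 1)*(p^4 - 17*p^2 - 36*p - 20) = (p - 5)*(p + 1)*(p^3 + 5*p^2 + 8*p + 4) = (p - 5)*(p + 1)^2*(p^2 + 4*p + 4) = (p - 5)*(p + 1)^2*(p + 2)*(p + 2)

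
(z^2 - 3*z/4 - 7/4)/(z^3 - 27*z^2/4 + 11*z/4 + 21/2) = 1/(z - 6)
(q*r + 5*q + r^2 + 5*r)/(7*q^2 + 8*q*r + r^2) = (r + 5)/(7*q + r)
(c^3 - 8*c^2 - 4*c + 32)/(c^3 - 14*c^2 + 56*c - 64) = (c + 2)/(c - 4)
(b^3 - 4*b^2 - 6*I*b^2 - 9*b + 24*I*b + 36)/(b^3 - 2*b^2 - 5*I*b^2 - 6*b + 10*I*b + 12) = (b^2 - b*(4 + 3*I) + 12*I)/(b^2 - 2*b*(1 + I) + 4*I)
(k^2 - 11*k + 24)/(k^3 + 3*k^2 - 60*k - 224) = (k - 3)/(k^2 + 11*k + 28)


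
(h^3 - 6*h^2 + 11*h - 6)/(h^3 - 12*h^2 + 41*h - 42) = (h - 1)/(h - 7)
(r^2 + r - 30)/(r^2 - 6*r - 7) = (-r^2 - r + 30)/(-r^2 + 6*r + 7)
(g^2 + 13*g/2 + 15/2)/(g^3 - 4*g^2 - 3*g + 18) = (2*g^2 + 13*g + 15)/(2*(g^3 - 4*g^2 - 3*g + 18))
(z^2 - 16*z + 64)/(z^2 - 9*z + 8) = (z - 8)/(z - 1)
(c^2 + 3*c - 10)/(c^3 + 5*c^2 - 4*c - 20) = 1/(c + 2)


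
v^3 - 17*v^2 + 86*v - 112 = (v - 8)*(v - 7)*(v - 2)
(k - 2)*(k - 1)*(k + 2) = k^3 - k^2 - 4*k + 4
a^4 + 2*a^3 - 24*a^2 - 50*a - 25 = (a - 5)*(a + 1)^2*(a + 5)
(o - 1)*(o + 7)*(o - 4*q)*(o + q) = o^4 - 3*o^3*q + 6*o^3 - 4*o^2*q^2 - 18*o^2*q - 7*o^2 - 24*o*q^2 + 21*o*q + 28*q^2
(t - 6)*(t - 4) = t^2 - 10*t + 24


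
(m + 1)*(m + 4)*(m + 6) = m^3 + 11*m^2 + 34*m + 24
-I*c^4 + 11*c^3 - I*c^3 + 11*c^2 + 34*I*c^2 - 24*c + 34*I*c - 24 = (c + I)*(c + 4*I)*(c + 6*I)*(-I*c - I)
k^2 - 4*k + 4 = (k - 2)^2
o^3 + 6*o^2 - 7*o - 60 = (o - 3)*(o + 4)*(o + 5)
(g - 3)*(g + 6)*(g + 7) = g^3 + 10*g^2 + 3*g - 126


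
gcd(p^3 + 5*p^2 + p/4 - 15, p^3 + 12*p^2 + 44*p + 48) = p + 4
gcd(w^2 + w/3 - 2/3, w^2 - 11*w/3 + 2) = w - 2/3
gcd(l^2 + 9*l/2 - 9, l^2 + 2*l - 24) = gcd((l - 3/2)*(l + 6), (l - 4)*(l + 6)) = l + 6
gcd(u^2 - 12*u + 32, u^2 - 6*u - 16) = u - 8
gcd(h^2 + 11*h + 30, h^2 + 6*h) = h + 6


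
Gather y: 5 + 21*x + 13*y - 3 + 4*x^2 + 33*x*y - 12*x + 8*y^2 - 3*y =4*x^2 + 9*x + 8*y^2 + y*(33*x + 10) + 2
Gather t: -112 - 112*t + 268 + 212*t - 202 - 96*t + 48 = 4*t + 2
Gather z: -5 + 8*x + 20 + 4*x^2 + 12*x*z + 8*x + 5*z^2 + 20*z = 4*x^2 + 16*x + 5*z^2 + z*(12*x + 20) + 15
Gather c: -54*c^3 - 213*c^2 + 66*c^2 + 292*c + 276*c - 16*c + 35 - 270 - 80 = -54*c^3 - 147*c^2 + 552*c - 315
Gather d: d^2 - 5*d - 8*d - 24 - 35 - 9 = d^2 - 13*d - 68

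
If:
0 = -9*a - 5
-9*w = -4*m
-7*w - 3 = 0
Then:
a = -5/9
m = -27/28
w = -3/7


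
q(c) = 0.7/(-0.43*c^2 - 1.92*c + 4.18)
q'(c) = 0.7*(0.86*c + 1.92)/(-0.43*c^2 - 1.92*c + 4.18)^2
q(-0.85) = 0.13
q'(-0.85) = 0.03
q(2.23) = -0.31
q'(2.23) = 0.54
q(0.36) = 0.20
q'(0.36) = 0.13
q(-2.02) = 0.11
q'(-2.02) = 0.00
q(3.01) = -0.13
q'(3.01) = 0.10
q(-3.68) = 0.13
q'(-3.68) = -0.03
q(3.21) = -0.11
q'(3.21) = 0.08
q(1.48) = 1.77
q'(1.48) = 14.21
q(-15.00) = -0.01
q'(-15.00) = -0.00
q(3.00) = -0.13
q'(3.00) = 0.11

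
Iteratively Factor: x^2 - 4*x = (x)*(x - 4)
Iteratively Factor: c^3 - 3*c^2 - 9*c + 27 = (c + 3)*(c^2 - 6*c + 9) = (c - 3)*(c + 3)*(c - 3)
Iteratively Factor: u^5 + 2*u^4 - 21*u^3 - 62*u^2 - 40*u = (u + 2)*(u^4 - 21*u^2 - 20*u) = (u + 1)*(u + 2)*(u^3 - u^2 - 20*u) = (u - 5)*(u + 1)*(u + 2)*(u^2 + 4*u) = (u - 5)*(u + 1)*(u + 2)*(u + 4)*(u)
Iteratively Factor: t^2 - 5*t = (t - 5)*(t)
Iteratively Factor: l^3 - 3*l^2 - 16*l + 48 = (l - 3)*(l^2 - 16) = (l - 3)*(l + 4)*(l - 4)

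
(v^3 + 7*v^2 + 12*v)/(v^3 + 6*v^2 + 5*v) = (v^2 + 7*v + 12)/(v^2 + 6*v + 5)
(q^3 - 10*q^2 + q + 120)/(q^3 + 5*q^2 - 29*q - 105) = (q - 8)/(q + 7)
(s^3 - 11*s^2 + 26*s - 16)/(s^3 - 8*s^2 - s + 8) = (s - 2)/(s + 1)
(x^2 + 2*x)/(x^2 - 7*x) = (x + 2)/(x - 7)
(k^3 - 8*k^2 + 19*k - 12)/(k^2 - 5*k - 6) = (-k^3 + 8*k^2 - 19*k + 12)/(-k^2 + 5*k + 6)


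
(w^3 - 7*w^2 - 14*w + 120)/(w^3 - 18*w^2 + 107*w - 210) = (w + 4)/(w - 7)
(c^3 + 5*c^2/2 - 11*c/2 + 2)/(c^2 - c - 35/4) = 2*(-2*c^3 - 5*c^2 + 11*c - 4)/(-4*c^2 + 4*c + 35)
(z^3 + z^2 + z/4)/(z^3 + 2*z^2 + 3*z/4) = (2*z + 1)/(2*z + 3)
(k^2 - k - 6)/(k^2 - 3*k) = (k + 2)/k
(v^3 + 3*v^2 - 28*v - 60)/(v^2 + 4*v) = (v^3 + 3*v^2 - 28*v - 60)/(v*(v + 4))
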